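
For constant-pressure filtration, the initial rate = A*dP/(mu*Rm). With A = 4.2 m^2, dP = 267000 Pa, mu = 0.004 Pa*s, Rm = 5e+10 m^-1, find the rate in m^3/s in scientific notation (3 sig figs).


rate = A * dP / (mu * Rm)
rate = 4.2 * 267000 / (0.004 * 5e+10)
rate = 1121400.0 / 2.000e+08
rate = 5.61e-03 m^3/s


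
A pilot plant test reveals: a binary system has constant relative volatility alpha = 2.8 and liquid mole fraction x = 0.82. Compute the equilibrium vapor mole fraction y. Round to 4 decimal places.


y = alpha*x / (1 + (alpha-1)*x)
y = 2.8*0.82 / (1 + (2.8-1)*0.82)
y = 2.296 / (1 + 1.476)
y = 2.296 / 2.476
y = 0.9273


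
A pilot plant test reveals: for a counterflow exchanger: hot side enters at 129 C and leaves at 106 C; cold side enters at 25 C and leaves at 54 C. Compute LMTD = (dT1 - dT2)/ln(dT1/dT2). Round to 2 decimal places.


dT1 = Th_in - Tc_out = 129 - 54 = 75
dT2 = Th_out - Tc_in = 106 - 25 = 81
LMTD = (dT1 - dT2) / ln(dT1/dT2)
LMTD = (75 - 81) / ln(75/81)
LMTD = 77.96 K


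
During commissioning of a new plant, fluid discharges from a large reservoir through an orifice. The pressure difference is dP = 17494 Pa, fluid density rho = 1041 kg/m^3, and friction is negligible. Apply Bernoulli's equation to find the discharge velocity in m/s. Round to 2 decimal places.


v = sqrt(2*dP/rho)
v = sqrt(2*17494/1041)
v = sqrt(33.60999)
v = 5.80 m/s


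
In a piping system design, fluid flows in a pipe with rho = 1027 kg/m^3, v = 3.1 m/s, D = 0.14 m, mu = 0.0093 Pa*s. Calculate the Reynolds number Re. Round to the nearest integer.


Re = rho * v * D / mu
Re = 1027 * 3.1 * 0.14 / 0.0093
Re = 445.718 / 0.0093
Re = 47927


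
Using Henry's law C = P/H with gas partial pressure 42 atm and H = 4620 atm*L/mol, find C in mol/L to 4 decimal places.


C = P / H
C = 42 / 4620
C = 0.0091 mol/L


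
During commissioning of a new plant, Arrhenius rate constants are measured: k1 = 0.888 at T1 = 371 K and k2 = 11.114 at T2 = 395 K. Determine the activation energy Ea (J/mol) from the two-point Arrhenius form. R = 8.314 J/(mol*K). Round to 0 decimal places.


Ea = R * ln(k2/k1) / (1/T1 - 1/T2)
ln(k2/k1) = ln(11.114/0.888) = 2.5269891
1/T1 - 1/T2 = 1/371 - 1/395 = 0.00016377222
Ea = 8.314 * 2.5269891 / 0.00016377222
Ea = 128284 J/mol


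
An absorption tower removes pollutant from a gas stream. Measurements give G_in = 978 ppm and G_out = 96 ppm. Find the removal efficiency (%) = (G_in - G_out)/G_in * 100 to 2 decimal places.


Efficiency = (G_in - G_out) / G_in * 100%
Efficiency = (978 - 96) / 978 * 100
Efficiency = 882 / 978 * 100
Efficiency = 90.18%


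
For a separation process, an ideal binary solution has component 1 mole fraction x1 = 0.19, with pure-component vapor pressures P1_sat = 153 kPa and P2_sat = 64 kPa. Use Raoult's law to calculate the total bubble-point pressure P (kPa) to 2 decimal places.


P = x1*P1_sat + x2*P2_sat
x2 = 1 - x1 = 1 - 0.19 = 0.81
P = 0.19*153 + 0.81*64
P = 29.07 + 51.84
P = 80.91 kPa


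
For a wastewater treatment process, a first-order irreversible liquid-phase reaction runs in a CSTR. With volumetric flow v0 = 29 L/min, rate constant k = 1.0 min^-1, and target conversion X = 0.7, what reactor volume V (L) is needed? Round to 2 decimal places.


V = v0 * X / (k * (1 - X))
V = 29 * 0.7 / (1.0 * (1 - 0.7))
V = 20.3 / (1.0 * 0.3)
V = 20.3 / 0.3
V = 67.67 L


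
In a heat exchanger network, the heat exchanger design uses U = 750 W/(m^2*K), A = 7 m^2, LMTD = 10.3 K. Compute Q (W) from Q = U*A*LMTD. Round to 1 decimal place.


Q = U * A * LMTD
Q = 750 * 7 * 10.3
Q = 54075.0 W


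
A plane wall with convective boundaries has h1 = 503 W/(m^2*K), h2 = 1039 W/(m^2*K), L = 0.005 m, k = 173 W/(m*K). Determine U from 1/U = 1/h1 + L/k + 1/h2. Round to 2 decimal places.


1/U = 1/h1 + L/k + 1/h2
1/U = 1/503 + 0.005/173 + 1/1039
1/U = 0.0019880716 + 2.89017e-05 + 0.0009624639
1/U = 0.0029794372
U = 335.63 W/(m^2*K)


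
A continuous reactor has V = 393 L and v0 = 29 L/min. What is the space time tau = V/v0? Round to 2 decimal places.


tau = V / v0
tau = 393 / 29
tau = 13.55 min


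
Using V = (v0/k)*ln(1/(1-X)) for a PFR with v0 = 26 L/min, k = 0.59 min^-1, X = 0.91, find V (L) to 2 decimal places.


V = (v0/k) * ln(1/(1-X))
V = (26/0.59) * ln(1/(1-0.91))
V = 44.067797 * ln(11.111111)
V = 44.067797 * 2.407946
V = 106.11 L


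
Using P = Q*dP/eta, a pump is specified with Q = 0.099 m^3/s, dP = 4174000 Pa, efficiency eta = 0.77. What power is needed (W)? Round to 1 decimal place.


P = Q * dP / eta
P = 0.099 * 4174000 / 0.77
P = 413226.0 / 0.77
P = 536657.1 W


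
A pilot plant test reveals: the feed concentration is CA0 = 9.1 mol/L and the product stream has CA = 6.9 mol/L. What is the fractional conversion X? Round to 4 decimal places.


X = (CA0 - CA) / CA0
X = (9.1 - 6.9) / 9.1
X = 2.2 / 9.1
X = 0.2418


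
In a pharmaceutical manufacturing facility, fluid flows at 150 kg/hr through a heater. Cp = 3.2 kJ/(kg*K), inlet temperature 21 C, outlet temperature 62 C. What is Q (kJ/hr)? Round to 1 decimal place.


Q = m_dot * Cp * (T2 - T1)
Q = 150 * 3.2 * (62 - 21)
Q = 150 * 3.2 * 41
Q = 19680.0 kJ/hr


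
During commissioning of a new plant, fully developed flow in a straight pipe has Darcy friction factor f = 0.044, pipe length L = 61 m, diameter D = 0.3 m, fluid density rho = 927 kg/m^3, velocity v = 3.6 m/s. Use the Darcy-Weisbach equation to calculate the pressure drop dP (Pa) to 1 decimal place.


dP = f * (L/D) * (rho*v^2/2)
dP = 0.044 * (61/0.3) * (927*3.6^2/2)
L/D = 203.33333333
rho*v^2/2 = 927*12.96/2 = 6006.96
dP = 0.044 * 203.33333333 * 6006.96
dP = 53742.3 Pa


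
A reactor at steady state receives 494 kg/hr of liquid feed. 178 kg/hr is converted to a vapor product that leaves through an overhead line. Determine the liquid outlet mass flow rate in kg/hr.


Steady-state mass balance on the main outlet: F_out = F_in - F_removed
F_out = 494 - 178
F_out = 316 kg/hr


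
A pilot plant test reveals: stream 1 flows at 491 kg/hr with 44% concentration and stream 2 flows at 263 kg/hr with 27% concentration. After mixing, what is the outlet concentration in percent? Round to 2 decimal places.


Mass balance on solute: F1*x1 + F2*x2 = F3*x3
F3 = F1 + F2 = 491 + 263 = 754 kg/hr
x3 = (F1*x1 + F2*x2)/F3
x3 = (491*0.44 + 263*0.27) / 754
x3 = 38.07%


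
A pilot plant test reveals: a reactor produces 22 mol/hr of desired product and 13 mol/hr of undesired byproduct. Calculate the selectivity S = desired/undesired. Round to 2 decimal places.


S = desired product rate / undesired product rate
S = 22 / 13
S = 1.69


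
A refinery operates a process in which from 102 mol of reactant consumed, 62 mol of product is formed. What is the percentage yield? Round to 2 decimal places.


Yield = (moles product / moles consumed) * 100%
Yield = (62 / 102) * 100
Yield = 0.6078 * 100
Yield = 60.78%


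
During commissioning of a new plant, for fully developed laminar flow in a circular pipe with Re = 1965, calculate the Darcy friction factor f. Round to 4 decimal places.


f = 64 / Re
f = 64 / 1965
f = 0.0326


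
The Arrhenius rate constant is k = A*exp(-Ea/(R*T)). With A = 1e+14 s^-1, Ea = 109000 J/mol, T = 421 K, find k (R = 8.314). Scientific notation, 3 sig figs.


k = A * exp(-Ea/(R*T))
k = 1e+14 * exp(-109000 / (8.314 * 421))
k = 1e+14 * exp(-31.141131)
k = 2.99e+00


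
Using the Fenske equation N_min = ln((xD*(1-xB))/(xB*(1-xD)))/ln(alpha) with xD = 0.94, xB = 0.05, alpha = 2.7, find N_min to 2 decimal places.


N_min = ln((xD*(1-xB))/(xB*(1-xD))) / ln(alpha)
Numerator inside ln: 0.893 / 0.003 = 297.666667
ln(297.666667) = 5.695974
ln(alpha) = ln(2.7) = 0.993252
N_min = 5.695974 / 0.993252 = 5.73


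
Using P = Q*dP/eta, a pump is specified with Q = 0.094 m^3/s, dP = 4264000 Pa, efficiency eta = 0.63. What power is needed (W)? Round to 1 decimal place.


P = Q * dP / eta
P = 0.094 * 4264000 / 0.63
P = 400816.0 / 0.63
P = 636215.9 W


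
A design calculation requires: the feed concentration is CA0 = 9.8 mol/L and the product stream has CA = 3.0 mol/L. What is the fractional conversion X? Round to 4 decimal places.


X = (CA0 - CA) / CA0
X = (9.8 - 3.0) / 9.8
X = 6.8 / 9.8
X = 0.6939


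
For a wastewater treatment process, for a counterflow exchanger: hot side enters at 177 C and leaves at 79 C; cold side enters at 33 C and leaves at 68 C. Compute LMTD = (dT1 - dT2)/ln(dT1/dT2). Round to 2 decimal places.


dT1 = Th_in - Tc_out = 177 - 68 = 109
dT2 = Th_out - Tc_in = 79 - 33 = 46
LMTD = (dT1 - dT2) / ln(dT1/dT2)
LMTD = (109 - 46) / ln(109/46)
LMTD = 73.03 K


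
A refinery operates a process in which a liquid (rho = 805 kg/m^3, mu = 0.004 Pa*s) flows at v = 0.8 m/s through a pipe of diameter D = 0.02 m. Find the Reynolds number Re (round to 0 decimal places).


Re = rho * v * D / mu
Re = 805 * 0.8 * 0.02 / 0.004
Re = 12.88 / 0.004
Re = 3220


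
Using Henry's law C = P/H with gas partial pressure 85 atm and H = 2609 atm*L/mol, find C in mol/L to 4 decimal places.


C = P / H
C = 85 / 2609
C = 0.0326 mol/L


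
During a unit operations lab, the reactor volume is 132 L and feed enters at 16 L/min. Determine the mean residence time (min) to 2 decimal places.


tau = V / v0
tau = 132 / 16
tau = 8.25 min


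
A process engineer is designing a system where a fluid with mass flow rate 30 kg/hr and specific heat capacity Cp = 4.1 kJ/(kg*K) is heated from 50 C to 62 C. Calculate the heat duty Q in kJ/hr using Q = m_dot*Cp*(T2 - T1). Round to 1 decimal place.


Q = m_dot * Cp * (T2 - T1)
Q = 30 * 4.1 * (62 - 50)
Q = 30 * 4.1 * 12
Q = 1476.0 kJ/hr


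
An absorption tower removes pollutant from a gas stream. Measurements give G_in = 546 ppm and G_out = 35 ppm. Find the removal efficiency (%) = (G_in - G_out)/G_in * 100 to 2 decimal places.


Efficiency = (G_in - G_out) / G_in * 100%
Efficiency = (546 - 35) / 546 * 100
Efficiency = 511 / 546 * 100
Efficiency = 93.59%


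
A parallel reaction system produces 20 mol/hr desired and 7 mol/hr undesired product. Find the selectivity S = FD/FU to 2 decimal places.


S = desired product rate / undesired product rate
S = 20 / 7
S = 2.86


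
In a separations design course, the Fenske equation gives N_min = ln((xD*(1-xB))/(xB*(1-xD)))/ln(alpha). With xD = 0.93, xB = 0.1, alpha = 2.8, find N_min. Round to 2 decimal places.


N_min = ln((xD*(1-xB))/(xB*(1-xD))) / ln(alpha)
Numerator inside ln: 0.837 / 0.007 = 119.571429
ln(119.571429) = 4.783914
ln(alpha) = ln(2.8) = 1.029619
N_min = 4.783914 / 1.029619 = 4.65


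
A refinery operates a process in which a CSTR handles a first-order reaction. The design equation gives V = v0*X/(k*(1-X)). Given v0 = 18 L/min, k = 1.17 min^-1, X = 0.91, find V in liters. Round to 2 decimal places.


V = v0 * X / (k * (1 - X))
V = 18 * 0.91 / (1.17 * (1 - 0.91))
V = 16.38 / (1.17 * 0.09)
V = 16.38 / 0.1053
V = 155.56 L


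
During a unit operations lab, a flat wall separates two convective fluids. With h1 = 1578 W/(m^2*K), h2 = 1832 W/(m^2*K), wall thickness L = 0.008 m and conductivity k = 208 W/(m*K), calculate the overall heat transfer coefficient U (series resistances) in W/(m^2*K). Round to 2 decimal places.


1/U = 1/h1 + L/k + 1/h2
1/U = 1/1578 + 0.008/208 + 1/1832
1/U = 0.0006337136 + 3.84615e-05 + 0.0005458515
1/U = 0.0012180266
U = 821.00 W/(m^2*K)


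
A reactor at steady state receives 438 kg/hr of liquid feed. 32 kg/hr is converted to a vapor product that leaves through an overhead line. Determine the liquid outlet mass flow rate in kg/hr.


Steady-state mass balance on the main outlet: F_out = F_in - F_removed
F_out = 438 - 32
F_out = 406 kg/hr


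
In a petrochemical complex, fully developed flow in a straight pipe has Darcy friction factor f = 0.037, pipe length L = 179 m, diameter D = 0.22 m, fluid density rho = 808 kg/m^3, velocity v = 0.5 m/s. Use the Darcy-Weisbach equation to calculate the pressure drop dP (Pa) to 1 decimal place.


dP = f * (L/D) * (rho*v^2/2)
dP = 0.037 * (179/0.22) * (808*0.5^2/2)
L/D = 813.63636364
rho*v^2/2 = 808*0.25/2 = 101.0
dP = 0.037 * 813.63636364 * 101.0
dP = 3040.6 Pa


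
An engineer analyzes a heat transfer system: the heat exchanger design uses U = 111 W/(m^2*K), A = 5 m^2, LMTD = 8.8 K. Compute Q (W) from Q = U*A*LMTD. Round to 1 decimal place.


Q = U * A * LMTD
Q = 111 * 5 * 8.8
Q = 4884.0 W


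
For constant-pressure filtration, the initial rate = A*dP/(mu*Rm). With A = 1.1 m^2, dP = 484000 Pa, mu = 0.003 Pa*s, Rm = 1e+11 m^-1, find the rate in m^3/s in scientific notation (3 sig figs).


rate = A * dP / (mu * Rm)
rate = 1.1 * 484000 / (0.003 * 1e+11)
rate = 532400.0 / 3.000e+08
rate = 1.77e-03 m^3/s


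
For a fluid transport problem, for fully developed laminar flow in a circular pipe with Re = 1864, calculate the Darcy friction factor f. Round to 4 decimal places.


f = 64 / Re
f = 64 / 1864
f = 0.0343


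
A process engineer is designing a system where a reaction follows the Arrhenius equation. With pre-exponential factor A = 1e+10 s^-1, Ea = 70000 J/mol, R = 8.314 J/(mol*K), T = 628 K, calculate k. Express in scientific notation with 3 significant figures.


k = A * exp(-Ea/(R*T))
k = 1e+10 * exp(-70000 / (8.314 * 628))
k = 1e+10 * exp(-13.4069)
k = 1.50e+04


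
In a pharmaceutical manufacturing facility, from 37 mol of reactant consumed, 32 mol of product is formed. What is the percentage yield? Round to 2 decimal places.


Yield = (moles product / moles consumed) * 100%
Yield = (32 / 37) * 100
Yield = 0.8649 * 100
Yield = 86.49%


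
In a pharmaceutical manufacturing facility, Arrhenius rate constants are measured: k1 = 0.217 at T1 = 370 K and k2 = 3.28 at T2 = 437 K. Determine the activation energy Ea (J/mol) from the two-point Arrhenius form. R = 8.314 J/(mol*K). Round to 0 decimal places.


Ea = R * ln(k2/k1) / (1/T1 - 1/T2)
ln(k2/k1) = ln(3.28/0.217) = 2.7157013
1/T1 - 1/T2 = 1/370 - 1/437 = 0.000414373183
Ea = 8.314 * 2.7157013 / 0.000414373183
Ea = 54488 J/mol


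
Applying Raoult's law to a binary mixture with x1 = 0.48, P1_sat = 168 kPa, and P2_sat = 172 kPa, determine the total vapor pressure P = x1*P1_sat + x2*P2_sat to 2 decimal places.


P = x1*P1_sat + x2*P2_sat
x2 = 1 - x1 = 1 - 0.48 = 0.52
P = 0.48*168 + 0.52*172
P = 80.64 + 89.44
P = 170.08 kPa


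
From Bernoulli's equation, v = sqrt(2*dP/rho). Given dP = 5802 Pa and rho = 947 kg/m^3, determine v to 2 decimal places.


v = sqrt(2*dP/rho)
v = sqrt(2*5802/947)
v = sqrt(12.253432)
v = 3.50 m/s


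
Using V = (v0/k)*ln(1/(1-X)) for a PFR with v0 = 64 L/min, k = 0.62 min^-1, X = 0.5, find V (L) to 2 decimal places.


V = (v0/k) * ln(1/(1-X))
V = (64/0.62) * ln(1/(1-0.5))
V = 103.225806 * ln(2.0)
V = 103.225806 * 0.693147
V = 71.55 L


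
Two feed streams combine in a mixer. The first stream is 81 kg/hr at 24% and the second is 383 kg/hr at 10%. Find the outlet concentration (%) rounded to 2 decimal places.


Mass balance on solute: F1*x1 + F2*x2 = F3*x3
F3 = F1 + F2 = 81 + 383 = 464 kg/hr
x3 = (F1*x1 + F2*x2)/F3
x3 = (81*0.24 + 383*0.1) / 464
x3 = 12.44%


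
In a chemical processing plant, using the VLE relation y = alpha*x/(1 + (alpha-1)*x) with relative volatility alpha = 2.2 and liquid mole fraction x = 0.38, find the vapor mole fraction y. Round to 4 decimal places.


y = alpha*x / (1 + (alpha-1)*x)
y = 2.2*0.38 / (1 + (2.2-1)*0.38)
y = 0.836 / (1 + 0.456)
y = 0.836 / 1.456
y = 0.5742


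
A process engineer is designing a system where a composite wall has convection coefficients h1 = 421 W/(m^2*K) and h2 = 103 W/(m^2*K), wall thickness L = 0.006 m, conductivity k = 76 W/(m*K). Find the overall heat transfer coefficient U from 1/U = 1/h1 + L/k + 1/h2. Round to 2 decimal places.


1/U = 1/h1 + L/k + 1/h2
1/U = 1/421 + 0.006/76 + 1/103
1/U = 0.0023752969 + 7.89474e-05 + 0.0097087379
1/U = 0.0121629822
U = 82.22 W/(m^2*K)


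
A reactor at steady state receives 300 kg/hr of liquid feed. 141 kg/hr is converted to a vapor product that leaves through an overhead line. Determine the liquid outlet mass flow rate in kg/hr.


Steady-state mass balance on the main outlet: F_out = F_in - F_removed
F_out = 300 - 141
F_out = 159 kg/hr


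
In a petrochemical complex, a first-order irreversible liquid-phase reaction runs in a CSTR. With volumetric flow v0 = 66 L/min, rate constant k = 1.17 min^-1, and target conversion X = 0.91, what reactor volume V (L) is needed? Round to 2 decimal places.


V = v0 * X / (k * (1 - X))
V = 66 * 0.91 / (1.17 * (1 - 0.91))
V = 60.06 / (1.17 * 0.09)
V = 60.06 / 0.1053
V = 570.37 L


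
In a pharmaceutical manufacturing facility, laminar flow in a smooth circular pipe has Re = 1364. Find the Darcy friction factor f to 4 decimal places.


f = 64 / Re
f = 64 / 1364
f = 0.0469


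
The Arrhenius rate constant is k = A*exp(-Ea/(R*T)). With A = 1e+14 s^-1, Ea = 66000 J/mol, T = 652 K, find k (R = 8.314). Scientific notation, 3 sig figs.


k = A * exp(-Ea/(R*T))
k = 1e+14 * exp(-66000 / (8.314 * 652))
k = 1e+14 * exp(-12.175486)
k = 5.16e+08


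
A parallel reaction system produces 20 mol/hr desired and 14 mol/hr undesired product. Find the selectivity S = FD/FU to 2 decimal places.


S = desired product rate / undesired product rate
S = 20 / 14
S = 1.43


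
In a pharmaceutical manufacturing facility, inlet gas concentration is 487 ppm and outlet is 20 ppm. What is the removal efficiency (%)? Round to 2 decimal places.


Efficiency = (G_in - G_out) / G_in * 100%
Efficiency = (487 - 20) / 487 * 100
Efficiency = 467 / 487 * 100
Efficiency = 95.89%


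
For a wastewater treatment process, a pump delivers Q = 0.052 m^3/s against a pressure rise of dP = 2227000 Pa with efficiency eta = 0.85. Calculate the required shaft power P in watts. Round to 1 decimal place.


P = Q * dP / eta
P = 0.052 * 2227000 / 0.85
P = 115804.0 / 0.85
P = 136240.0 W


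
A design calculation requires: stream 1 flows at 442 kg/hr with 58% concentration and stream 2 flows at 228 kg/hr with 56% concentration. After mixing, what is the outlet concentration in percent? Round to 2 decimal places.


Mass balance on solute: F1*x1 + F2*x2 = F3*x3
F3 = F1 + F2 = 442 + 228 = 670 kg/hr
x3 = (F1*x1 + F2*x2)/F3
x3 = (442*0.58 + 228*0.56) / 670
x3 = 57.32%


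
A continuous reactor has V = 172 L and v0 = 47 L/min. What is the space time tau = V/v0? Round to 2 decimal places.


tau = V / v0
tau = 172 / 47
tau = 3.66 min


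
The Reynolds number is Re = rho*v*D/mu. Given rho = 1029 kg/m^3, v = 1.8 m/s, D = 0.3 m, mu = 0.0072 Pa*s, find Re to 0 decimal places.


Re = rho * v * D / mu
Re = 1029 * 1.8 * 0.3 / 0.0072
Re = 555.66 / 0.0072
Re = 77175


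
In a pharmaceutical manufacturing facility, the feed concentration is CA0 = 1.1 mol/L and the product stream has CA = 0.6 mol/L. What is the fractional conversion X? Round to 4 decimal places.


X = (CA0 - CA) / CA0
X = (1.1 - 0.6) / 1.1
X = 0.5 / 1.1
X = 0.4545


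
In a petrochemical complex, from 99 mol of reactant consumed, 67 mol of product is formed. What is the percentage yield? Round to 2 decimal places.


Yield = (moles product / moles consumed) * 100%
Yield = (67 / 99) * 100
Yield = 0.6768 * 100
Yield = 67.68%


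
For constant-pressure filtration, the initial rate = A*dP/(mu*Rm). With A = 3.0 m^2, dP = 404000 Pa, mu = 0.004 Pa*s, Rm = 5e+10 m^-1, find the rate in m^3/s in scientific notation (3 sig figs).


rate = A * dP / (mu * Rm)
rate = 3.0 * 404000 / (0.004 * 5e+10)
rate = 1212000.0 / 2.000e+08
rate = 6.06e-03 m^3/s


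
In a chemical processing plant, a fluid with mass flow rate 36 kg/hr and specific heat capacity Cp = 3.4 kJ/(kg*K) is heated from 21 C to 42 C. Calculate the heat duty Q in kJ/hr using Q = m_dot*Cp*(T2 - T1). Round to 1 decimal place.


Q = m_dot * Cp * (T2 - T1)
Q = 36 * 3.4 * (42 - 21)
Q = 36 * 3.4 * 21
Q = 2570.4 kJ/hr


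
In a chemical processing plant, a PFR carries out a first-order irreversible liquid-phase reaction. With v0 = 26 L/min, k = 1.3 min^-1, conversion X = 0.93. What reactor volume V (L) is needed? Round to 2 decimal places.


V = (v0/k) * ln(1/(1-X))
V = (26/1.3) * ln(1/(1-0.93))
V = 20.0 * ln(14.285714)
V = 20.0 * 2.65926
V = 53.19 L


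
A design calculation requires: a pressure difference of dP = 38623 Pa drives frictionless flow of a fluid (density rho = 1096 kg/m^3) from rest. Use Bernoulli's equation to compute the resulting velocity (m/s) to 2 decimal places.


v = sqrt(2*dP/rho)
v = sqrt(2*38623/1096)
v = sqrt(70.479927)
v = 8.40 m/s


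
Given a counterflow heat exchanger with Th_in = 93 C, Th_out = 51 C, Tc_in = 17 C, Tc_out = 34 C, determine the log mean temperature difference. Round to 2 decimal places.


dT1 = Th_in - Tc_out = 93 - 34 = 59
dT2 = Th_out - Tc_in = 51 - 17 = 34
LMTD = (dT1 - dT2) / ln(dT1/dT2)
LMTD = (59 - 34) / ln(59/34)
LMTD = 45.36 K


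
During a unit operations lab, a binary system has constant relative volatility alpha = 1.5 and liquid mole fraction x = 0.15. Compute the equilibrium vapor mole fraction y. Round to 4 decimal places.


y = alpha*x / (1 + (alpha-1)*x)
y = 1.5*0.15 / (1 + (1.5-1)*0.15)
y = 0.225 / (1 + 0.075)
y = 0.225 / 1.075
y = 0.2093


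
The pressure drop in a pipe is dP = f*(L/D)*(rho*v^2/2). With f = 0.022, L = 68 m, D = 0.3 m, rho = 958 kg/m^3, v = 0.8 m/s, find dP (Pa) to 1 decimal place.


dP = f * (L/D) * (rho*v^2/2)
dP = 0.022 * (68/0.3) * (958*0.8^2/2)
L/D = 226.66666667
rho*v^2/2 = 958*0.64/2 = 306.56
dP = 0.022 * 226.66666667 * 306.56
dP = 1528.7 Pa


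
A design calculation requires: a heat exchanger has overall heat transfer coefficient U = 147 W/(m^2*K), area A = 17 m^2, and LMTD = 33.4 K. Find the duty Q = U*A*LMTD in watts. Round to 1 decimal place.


Q = U * A * LMTD
Q = 147 * 17 * 33.4
Q = 83466.6 W


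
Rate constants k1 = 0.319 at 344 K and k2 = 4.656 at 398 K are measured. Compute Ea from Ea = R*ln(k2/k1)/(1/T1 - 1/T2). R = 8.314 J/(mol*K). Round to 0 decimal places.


Ea = R * ln(k2/k1) / (1/T1 - 1/T2)
ln(k2/k1) = ln(4.656/0.319) = 2.6807209
1/T1 - 1/T2 = 1/344 - 1/398 = 0.00039441393
Ea = 8.314 * 2.6807209 / 0.00039441393
Ea = 56508 J/mol


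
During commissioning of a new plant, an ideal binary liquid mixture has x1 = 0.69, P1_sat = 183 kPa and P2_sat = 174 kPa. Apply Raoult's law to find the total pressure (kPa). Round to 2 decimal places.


P = x1*P1_sat + x2*P2_sat
x2 = 1 - x1 = 1 - 0.69 = 0.31
P = 0.69*183 + 0.31*174
P = 126.27 + 53.94
P = 180.21 kPa


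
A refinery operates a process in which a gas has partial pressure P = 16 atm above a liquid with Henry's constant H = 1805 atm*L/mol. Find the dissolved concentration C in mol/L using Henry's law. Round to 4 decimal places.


C = P / H
C = 16 / 1805
C = 0.0089 mol/L


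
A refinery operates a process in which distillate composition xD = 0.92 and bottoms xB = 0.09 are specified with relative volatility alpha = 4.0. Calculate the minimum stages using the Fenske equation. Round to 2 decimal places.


N_min = ln((xD*(1-xB))/(xB*(1-xD))) / ln(alpha)
Numerator inside ln: 0.8372 / 0.0072 = 116.277778
ln(116.277778) = 4.755982
ln(alpha) = ln(4.0) = 1.386294
N_min = 4.755982 / 1.386294 = 3.43


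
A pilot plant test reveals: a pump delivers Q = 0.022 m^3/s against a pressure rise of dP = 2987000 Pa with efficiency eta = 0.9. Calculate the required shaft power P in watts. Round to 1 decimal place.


P = Q * dP / eta
P = 0.022 * 2987000 / 0.9
P = 65714.0 / 0.9
P = 73015.6 W


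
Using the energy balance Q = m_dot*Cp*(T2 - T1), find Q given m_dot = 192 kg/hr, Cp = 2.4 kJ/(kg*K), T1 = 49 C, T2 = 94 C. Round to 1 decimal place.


Q = m_dot * Cp * (T2 - T1)
Q = 192 * 2.4 * (94 - 49)
Q = 192 * 2.4 * 45
Q = 20736.0 kJ/hr


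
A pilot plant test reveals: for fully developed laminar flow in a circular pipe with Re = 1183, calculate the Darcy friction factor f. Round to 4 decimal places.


f = 64 / Re
f = 64 / 1183
f = 0.0541


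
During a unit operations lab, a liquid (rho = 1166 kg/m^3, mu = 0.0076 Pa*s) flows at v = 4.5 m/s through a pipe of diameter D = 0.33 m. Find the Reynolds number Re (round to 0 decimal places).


Re = rho * v * D / mu
Re = 1166 * 4.5 * 0.33 / 0.0076
Re = 1731.51 / 0.0076
Re = 227830


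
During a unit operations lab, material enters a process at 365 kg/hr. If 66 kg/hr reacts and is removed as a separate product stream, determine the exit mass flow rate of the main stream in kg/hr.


Steady-state mass balance on the main outlet: F_out = F_in - F_removed
F_out = 365 - 66
F_out = 299 kg/hr


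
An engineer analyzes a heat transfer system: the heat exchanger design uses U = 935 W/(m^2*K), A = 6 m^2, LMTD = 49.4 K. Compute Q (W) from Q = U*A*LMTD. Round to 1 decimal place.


Q = U * A * LMTD
Q = 935 * 6 * 49.4
Q = 277134.0 W


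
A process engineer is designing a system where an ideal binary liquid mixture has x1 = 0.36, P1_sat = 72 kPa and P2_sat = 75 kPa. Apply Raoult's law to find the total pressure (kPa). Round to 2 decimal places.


P = x1*P1_sat + x2*P2_sat
x2 = 1 - x1 = 1 - 0.36 = 0.64
P = 0.36*72 + 0.64*75
P = 25.92 + 48.0
P = 73.92 kPa


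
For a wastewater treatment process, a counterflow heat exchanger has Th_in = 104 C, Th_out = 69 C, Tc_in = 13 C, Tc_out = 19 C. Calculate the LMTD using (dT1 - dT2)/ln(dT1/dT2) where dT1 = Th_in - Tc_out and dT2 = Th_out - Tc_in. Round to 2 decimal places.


dT1 = Th_in - Tc_out = 104 - 19 = 85
dT2 = Th_out - Tc_in = 69 - 13 = 56
LMTD = (dT1 - dT2) / ln(dT1/dT2)
LMTD = (85 - 56) / ln(85/56)
LMTD = 69.49 K


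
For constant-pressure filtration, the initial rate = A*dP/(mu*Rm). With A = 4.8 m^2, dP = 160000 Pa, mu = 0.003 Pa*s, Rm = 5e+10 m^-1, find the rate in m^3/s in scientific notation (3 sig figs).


rate = A * dP / (mu * Rm)
rate = 4.8 * 160000 / (0.003 * 5e+10)
rate = 768000.0 / 1.500e+08
rate = 5.12e-03 m^3/s


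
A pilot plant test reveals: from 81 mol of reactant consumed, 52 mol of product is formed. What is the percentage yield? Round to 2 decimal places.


Yield = (moles product / moles consumed) * 100%
Yield = (52 / 81) * 100
Yield = 0.642 * 100
Yield = 64.20%


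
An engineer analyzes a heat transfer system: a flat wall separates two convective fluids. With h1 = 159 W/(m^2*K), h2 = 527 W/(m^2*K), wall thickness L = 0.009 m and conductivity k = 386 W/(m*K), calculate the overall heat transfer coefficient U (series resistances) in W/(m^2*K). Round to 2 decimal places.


1/U = 1/h1 + L/k + 1/h2
1/U = 1/159 + 0.009/386 + 1/527
1/U = 0.0062893082 + 2.33161e-05 + 0.0018975332
1/U = 0.0082101575
U = 121.80 W/(m^2*K)


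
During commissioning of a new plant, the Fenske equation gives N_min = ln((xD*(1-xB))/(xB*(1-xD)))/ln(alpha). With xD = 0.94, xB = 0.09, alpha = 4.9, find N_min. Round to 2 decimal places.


N_min = ln((xD*(1-xB))/(xB*(1-xD))) / ln(alpha)
Numerator inside ln: 0.8554 / 0.0054 = 158.407407
ln(158.407407) = 5.06517
ln(alpha) = ln(4.9) = 1.589235
N_min = 5.06517 / 1.589235 = 3.19


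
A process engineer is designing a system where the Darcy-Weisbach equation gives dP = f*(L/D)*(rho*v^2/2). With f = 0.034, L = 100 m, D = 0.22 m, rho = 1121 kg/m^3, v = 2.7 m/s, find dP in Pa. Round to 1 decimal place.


dP = f * (L/D) * (rho*v^2/2)
dP = 0.034 * (100/0.22) * (1121*2.7^2/2)
L/D = 454.54545455
rho*v^2/2 = 1121*7.29/2 = 4086.045
dP = 0.034 * 454.54545455 * 4086.045
dP = 63148.0 Pa


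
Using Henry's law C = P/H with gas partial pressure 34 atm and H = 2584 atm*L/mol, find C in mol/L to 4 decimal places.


C = P / H
C = 34 / 2584
C = 0.0132 mol/L


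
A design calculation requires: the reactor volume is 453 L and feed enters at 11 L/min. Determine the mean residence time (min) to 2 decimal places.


tau = V / v0
tau = 453 / 11
tau = 41.18 min


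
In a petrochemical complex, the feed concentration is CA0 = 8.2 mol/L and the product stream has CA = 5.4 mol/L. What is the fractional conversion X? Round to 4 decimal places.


X = (CA0 - CA) / CA0
X = (8.2 - 5.4) / 8.2
X = 2.8 / 8.2
X = 0.3415


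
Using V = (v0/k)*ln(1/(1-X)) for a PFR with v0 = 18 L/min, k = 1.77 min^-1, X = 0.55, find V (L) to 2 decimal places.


V = (v0/k) * ln(1/(1-X))
V = (18/1.77) * ln(1/(1-0.55))
V = 10.169492 * ln(2.222222)
V = 10.169492 * 0.798508
V = 8.12 L


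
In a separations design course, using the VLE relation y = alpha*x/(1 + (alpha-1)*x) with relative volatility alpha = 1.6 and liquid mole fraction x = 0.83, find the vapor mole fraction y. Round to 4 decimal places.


y = alpha*x / (1 + (alpha-1)*x)
y = 1.6*0.83 / (1 + (1.6-1)*0.83)
y = 1.328 / (1 + 0.498)
y = 1.328 / 1.498
y = 0.8865


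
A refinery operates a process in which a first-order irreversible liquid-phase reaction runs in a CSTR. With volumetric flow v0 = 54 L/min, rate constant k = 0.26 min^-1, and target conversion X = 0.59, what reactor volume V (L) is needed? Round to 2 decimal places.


V = v0 * X / (k * (1 - X))
V = 54 * 0.59 / (0.26 * (1 - 0.59))
V = 31.86 / (0.26 * 0.41)
V = 31.86 / 0.1066
V = 298.87 L


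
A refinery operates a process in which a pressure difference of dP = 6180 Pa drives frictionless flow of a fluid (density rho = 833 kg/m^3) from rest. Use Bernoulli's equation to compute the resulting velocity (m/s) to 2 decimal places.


v = sqrt(2*dP/rho)
v = sqrt(2*6180/833)
v = sqrt(14.837935)
v = 3.85 m/s


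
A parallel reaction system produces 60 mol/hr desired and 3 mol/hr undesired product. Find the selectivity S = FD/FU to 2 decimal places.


S = desired product rate / undesired product rate
S = 60 / 3
S = 20.00


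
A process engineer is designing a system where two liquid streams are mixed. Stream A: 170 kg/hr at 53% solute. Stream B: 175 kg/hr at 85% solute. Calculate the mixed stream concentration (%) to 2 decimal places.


Mass balance on solute: F1*x1 + F2*x2 = F3*x3
F3 = F1 + F2 = 170 + 175 = 345 kg/hr
x3 = (F1*x1 + F2*x2)/F3
x3 = (170*0.53 + 175*0.85) / 345
x3 = 69.23%


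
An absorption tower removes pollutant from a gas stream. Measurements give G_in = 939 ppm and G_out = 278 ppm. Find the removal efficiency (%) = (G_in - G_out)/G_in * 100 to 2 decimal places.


Efficiency = (G_in - G_out) / G_in * 100%
Efficiency = (939 - 278) / 939 * 100
Efficiency = 661 / 939 * 100
Efficiency = 70.39%


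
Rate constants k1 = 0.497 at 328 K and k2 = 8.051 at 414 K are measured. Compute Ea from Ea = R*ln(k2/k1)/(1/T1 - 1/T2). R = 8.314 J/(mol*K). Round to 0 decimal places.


Ea = R * ln(k2/k1) / (1/T1 - 1/T2)
ln(k2/k1) = ln(8.051/0.497) = 2.7849616
1/T1 - 1/T2 = 1/328 - 1/414 = 0.000633321551
Ea = 8.314 * 2.7849616 / 0.000633321551
Ea = 36560 J/mol


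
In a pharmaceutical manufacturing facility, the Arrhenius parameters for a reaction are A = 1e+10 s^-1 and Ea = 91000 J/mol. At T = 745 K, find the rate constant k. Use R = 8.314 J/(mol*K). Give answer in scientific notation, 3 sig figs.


k = A * exp(-Ea/(R*T))
k = 1e+10 * exp(-91000 / (8.314 * 745))
k = 1e+10 * exp(-14.691803)
k = 4.16e+03


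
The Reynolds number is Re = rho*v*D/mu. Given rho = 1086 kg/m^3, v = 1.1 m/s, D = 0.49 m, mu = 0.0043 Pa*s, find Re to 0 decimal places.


Re = rho * v * D / mu
Re = 1086 * 1.1 * 0.49 / 0.0043
Re = 585.354 / 0.0043
Re = 136129


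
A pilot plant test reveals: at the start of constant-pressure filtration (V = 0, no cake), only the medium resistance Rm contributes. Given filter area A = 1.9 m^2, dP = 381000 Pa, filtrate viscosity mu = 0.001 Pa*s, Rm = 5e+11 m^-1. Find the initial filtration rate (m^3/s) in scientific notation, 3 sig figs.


rate = A * dP / (mu * Rm)
rate = 1.9 * 381000 / (0.001 * 5e+11)
rate = 723900.0 / 5.000e+08
rate = 1.45e-03 m^3/s


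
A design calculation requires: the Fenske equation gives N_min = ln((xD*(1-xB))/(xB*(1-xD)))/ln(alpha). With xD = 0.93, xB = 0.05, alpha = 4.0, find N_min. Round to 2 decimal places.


N_min = ln((xD*(1-xB))/(xB*(1-xD))) / ln(alpha)
Numerator inside ln: 0.8835 / 0.0035 = 252.428571
ln(252.428571) = 5.531128
ln(alpha) = ln(4.0) = 1.386294
N_min = 5.531128 / 1.386294 = 3.99


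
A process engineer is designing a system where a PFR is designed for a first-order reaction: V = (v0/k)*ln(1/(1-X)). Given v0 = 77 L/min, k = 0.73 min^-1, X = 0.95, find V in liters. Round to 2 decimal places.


V = (v0/k) * ln(1/(1-X))
V = (77/0.73) * ln(1/(1-0.95))
V = 105.479452 * ln(20.0)
V = 105.479452 * 2.995732
V = 315.99 L


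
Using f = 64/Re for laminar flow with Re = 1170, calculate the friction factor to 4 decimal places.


f = 64 / Re
f = 64 / 1170
f = 0.0547


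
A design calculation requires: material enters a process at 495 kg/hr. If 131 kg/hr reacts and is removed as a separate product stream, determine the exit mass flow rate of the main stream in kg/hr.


Steady-state mass balance on the main outlet: F_out = F_in - F_removed
F_out = 495 - 131
F_out = 364 kg/hr


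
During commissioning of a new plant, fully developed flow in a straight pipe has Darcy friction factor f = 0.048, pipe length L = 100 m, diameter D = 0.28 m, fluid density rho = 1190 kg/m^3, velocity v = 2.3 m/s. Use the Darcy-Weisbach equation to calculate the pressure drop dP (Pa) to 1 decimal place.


dP = f * (L/D) * (rho*v^2/2)
dP = 0.048 * (100/0.28) * (1190*2.3^2/2)
L/D = 357.14285714
rho*v^2/2 = 1190*5.29/2 = 3147.55
dP = 0.048 * 357.14285714 * 3147.55
dP = 53958.0 Pa


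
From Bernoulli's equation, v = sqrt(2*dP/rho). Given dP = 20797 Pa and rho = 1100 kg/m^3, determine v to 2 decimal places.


v = sqrt(2*dP/rho)
v = sqrt(2*20797/1100)
v = sqrt(37.812727)
v = 6.15 m/s


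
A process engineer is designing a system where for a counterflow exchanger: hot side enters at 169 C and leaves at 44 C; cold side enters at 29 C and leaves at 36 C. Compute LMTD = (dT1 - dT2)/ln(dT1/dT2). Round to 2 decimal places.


dT1 = Th_in - Tc_out = 169 - 36 = 133
dT2 = Th_out - Tc_in = 44 - 29 = 15
LMTD = (dT1 - dT2) / ln(dT1/dT2)
LMTD = (133 - 15) / ln(133/15)
LMTD = 54.07 K


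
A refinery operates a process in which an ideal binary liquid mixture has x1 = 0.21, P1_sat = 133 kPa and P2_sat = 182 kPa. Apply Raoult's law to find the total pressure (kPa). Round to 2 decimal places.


P = x1*P1_sat + x2*P2_sat
x2 = 1 - x1 = 1 - 0.21 = 0.79
P = 0.21*133 + 0.79*182
P = 27.93 + 143.78
P = 171.71 kPa


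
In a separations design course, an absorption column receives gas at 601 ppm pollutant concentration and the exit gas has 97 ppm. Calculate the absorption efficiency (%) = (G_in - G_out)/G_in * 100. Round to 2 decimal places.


Efficiency = (G_in - G_out) / G_in * 100%
Efficiency = (601 - 97) / 601 * 100
Efficiency = 504 / 601 * 100
Efficiency = 83.86%


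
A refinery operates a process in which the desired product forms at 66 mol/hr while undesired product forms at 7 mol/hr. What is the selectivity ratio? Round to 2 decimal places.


S = desired product rate / undesired product rate
S = 66 / 7
S = 9.43


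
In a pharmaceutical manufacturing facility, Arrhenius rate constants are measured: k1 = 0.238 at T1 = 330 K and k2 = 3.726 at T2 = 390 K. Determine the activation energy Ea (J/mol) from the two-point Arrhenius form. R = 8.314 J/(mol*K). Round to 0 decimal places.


Ea = R * ln(k2/k1) / (1/T1 - 1/T2)
ln(k2/k1) = ln(3.726/0.238) = 2.7508199
1/T1 - 1/T2 = 1/330 - 1/390 = 0.000466200466
Ea = 8.314 * 2.7508199 / 0.000466200466
Ea = 49057 J/mol


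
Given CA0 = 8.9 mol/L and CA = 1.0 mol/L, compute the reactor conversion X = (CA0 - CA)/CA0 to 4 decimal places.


X = (CA0 - CA) / CA0
X = (8.9 - 1.0) / 8.9
X = 7.9 / 8.9
X = 0.8876


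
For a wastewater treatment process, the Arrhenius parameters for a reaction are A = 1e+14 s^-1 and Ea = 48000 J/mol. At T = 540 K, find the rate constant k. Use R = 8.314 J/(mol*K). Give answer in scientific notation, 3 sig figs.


k = A * exp(-Ea/(R*T))
k = 1e+14 * exp(-48000 / (8.314 * 540))
k = 1e+14 * exp(-10.691471)
k = 2.27e+09


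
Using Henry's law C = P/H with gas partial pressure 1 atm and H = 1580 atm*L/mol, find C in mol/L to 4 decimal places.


C = P / H
C = 1 / 1580
C = 0.0006 mol/L


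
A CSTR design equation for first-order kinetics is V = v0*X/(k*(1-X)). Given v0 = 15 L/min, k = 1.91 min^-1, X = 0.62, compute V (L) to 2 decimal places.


V = v0 * X / (k * (1 - X))
V = 15 * 0.62 / (1.91 * (1 - 0.62))
V = 9.3 / (1.91 * 0.38)
V = 9.3 / 0.7258
V = 12.81 L


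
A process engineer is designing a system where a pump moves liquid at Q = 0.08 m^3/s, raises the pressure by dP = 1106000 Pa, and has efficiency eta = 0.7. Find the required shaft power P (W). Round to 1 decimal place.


P = Q * dP / eta
P = 0.08 * 1106000 / 0.7
P = 88480.0 / 0.7
P = 126400.0 W


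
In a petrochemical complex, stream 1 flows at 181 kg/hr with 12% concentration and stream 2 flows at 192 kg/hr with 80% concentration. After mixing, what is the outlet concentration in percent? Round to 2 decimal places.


Mass balance on solute: F1*x1 + F2*x2 = F3*x3
F3 = F1 + F2 = 181 + 192 = 373 kg/hr
x3 = (F1*x1 + F2*x2)/F3
x3 = (181*0.12 + 192*0.8) / 373
x3 = 47.00%


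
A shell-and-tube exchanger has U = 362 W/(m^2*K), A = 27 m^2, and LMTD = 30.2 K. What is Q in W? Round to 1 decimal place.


Q = U * A * LMTD
Q = 362 * 27 * 30.2
Q = 295174.8 W


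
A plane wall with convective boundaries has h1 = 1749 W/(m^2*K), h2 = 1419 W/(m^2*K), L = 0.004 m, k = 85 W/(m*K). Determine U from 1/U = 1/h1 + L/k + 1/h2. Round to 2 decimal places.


1/U = 1/h1 + L/k + 1/h2
1/U = 1/1749 + 0.004/85 + 1/1419
1/U = 0.0005717553 + 4.70588e-05 + 0.0007047216
1/U = 0.0013235357
U = 755.55 W/(m^2*K)


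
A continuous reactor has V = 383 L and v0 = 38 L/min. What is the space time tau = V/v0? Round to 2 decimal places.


tau = V / v0
tau = 383 / 38
tau = 10.08 min


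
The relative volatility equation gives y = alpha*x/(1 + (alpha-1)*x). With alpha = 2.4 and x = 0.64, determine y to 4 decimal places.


y = alpha*x / (1 + (alpha-1)*x)
y = 2.4*0.64 / (1 + (2.4-1)*0.64)
y = 1.536 / (1 + 0.896)
y = 1.536 / 1.896
y = 0.8101


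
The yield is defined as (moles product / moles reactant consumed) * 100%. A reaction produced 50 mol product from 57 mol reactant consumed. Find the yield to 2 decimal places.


Yield = (moles product / moles consumed) * 100%
Yield = (50 / 57) * 100
Yield = 0.8772 * 100
Yield = 87.72%


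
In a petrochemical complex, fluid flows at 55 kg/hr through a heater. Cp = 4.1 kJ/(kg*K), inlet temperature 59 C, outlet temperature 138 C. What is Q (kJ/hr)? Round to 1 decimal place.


Q = m_dot * Cp * (T2 - T1)
Q = 55 * 4.1 * (138 - 59)
Q = 55 * 4.1 * 79
Q = 17814.5 kJ/hr


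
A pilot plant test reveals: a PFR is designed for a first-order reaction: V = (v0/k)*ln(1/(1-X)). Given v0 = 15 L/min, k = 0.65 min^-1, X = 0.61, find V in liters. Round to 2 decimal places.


V = (v0/k) * ln(1/(1-X))
V = (15/0.65) * ln(1/(1-0.61))
V = 23.076923 * ln(2.564103)
V = 23.076923 * 0.941609
V = 21.73 L


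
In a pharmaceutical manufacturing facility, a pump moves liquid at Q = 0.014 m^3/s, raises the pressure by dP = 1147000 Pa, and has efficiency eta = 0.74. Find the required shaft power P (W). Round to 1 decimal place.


P = Q * dP / eta
P = 0.014 * 1147000 / 0.74
P = 16058.0 / 0.74
P = 21700.0 W


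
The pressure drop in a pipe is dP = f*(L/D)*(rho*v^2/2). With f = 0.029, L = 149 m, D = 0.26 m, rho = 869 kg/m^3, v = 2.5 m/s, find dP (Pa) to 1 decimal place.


dP = f * (L/D) * (rho*v^2/2)
dP = 0.029 * (149/0.26) * (869*2.5^2/2)
L/D = 573.07692308
rho*v^2/2 = 869*6.25/2 = 2715.625
dP = 0.029 * 573.07692308 * 2715.625
dP = 45131.6 Pa


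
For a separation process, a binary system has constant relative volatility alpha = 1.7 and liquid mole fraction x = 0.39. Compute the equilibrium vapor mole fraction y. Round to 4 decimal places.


y = alpha*x / (1 + (alpha-1)*x)
y = 1.7*0.39 / (1 + (1.7-1)*0.39)
y = 0.663 / (1 + 0.273)
y = 0.663 / 1.273
y = 0.5208
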